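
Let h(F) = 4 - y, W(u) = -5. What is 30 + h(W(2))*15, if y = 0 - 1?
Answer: 105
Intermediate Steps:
y = -1
h(F) = 5 (h(F) = 4 - 1*(-1) = 4 + 1 = 5)
30 + h(W(2))*15 = 30 + 5*15 = 30 + 75 = 105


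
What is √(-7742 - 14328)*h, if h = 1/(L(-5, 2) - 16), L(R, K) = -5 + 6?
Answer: -I*√22070/15 ≈ -9.904*I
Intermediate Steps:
L(R, K) = 1
h = -1/15 (h = 1/(1 - 16) = 1/(-15) = -1/15 ≈ -0.066667)
√(-7742 - 14328)*h = √(-7742 - 14328)*(-1/15) = √(-22070)*(-1/15) = (I*√22070)*(-1/15) = -I*√22070/15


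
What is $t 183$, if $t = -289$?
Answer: $-52887$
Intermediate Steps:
$t 183 = \left(-289\right) 183 = -52887$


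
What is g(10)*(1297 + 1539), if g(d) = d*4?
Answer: 113440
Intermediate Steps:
g(d) = 4*d
g(10)*(1297 + 1539) = (4*10)*(1297 + 1539) = 40*2836 = 113440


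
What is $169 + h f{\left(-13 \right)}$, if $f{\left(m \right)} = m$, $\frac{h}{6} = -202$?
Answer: $15925$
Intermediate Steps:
$h = -1212$ ($h = 6 \left(-202\right) = -1212$)
$169 + h f{\left(-13 \right)} = 169 - -15756 = 169 + 15756 = 15925$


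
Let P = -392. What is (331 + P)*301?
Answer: -18361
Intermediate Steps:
(331 + P)*301 = (331 - 392)*301 = -61*301 = -18361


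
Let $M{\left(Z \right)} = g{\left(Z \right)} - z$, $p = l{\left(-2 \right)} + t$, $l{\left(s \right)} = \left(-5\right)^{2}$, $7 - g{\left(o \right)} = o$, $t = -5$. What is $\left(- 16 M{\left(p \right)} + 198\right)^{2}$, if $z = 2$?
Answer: $191844$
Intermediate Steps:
$g{\left(o \right)} = 7 - o$
$l{\left(s \right)} = 25$
$p = 20$ ($p = 25 - 5 = 20$)
$M{\left(Z \right)} = 5 - Z$ ($M{\left(Z \right)} = \left(7 - Z\right) - 2 = 5 - Z$)
$\left(- 16 M{\left(p \right)} + 198\right)^{2} = \left(- 16 \left(5 - 20\right) + 198\right)^{2} = \left(\left(-16\right) \left(-15\right) + 198\right)^{2} = \left(240 + 198\right)^{2} = 438^{2} = 191844$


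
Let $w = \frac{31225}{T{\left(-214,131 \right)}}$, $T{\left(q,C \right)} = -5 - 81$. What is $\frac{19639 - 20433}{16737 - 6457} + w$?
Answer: $- \frac{80265321}{221020} \approx -363.16$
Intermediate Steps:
$T{\left(q,C \right)} = -86$ ($T{\left(q,C \right)} = -5 - 81 = -86$)
$w = - \frac{31225}{86}$ ($w = \frac{31225}{-86} = 31225 \left(- \frac{1}{86}\right) = - \frac{31225}{86} \approx -363.08$)
$\frac{19639 - 20433}{16737 - 6457} + w = \frac{19639 - 20433}{16737 - 6457} - \frac{31225}{86} = - \frac{794}{10280} - \frac{31225}{86} = \left(-794\right) \frac{1}{10280} - \frac{31225}{86} = - \frac{397}{5140} - \frac{31225}{86} = - \frac{80265321}{221020}$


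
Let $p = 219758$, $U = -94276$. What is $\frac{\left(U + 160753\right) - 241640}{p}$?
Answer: $- \frac{175163}{219758} \approx -0.79707$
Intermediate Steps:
$\frac{\left(U + 160753\right) - 241640}{p} = \frac{\left(-94276 + 160753\right) - 241640}{219758} = \left(66477 - 241640\right) \frac{1}{219758} = \left(-175163\right) \frac{1}{219758} = - \frac{175163}{219758}$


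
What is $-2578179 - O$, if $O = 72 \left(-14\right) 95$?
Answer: $-2482419$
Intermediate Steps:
$O = -95760$ ($O = \left(-1008\right) 95 = -95760$)
$-2578179 - O = -2578179 - -95760 = -2578179 + 95760 = -2482419$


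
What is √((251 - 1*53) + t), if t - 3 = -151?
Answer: 5*√2 ≈ 7.0711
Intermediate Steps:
t = -148 (t = 3 - 151 = -148)
√((251 - 1*53) + t) = √((251 - 1*53) - 148) = √((251 - 53) - 148) = √(198 - 148) = √50 = 5*√2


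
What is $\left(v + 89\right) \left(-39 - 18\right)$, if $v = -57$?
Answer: $-1824$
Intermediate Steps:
$\left(v + 89\right) \left(-39 - 18\right) = \left(-57 + 89\right) \left(-39 - 18\right) = 32 \left(-57\right) = -1824$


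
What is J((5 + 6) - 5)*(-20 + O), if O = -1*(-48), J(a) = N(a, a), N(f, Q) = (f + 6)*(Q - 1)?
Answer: 1680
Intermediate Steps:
N(f, Q) = (-1 + Q)*(6 + f) (N(f, Q) = (6 + f)*(-1 + Q) = (-1 + Q)*(6 + f))
J(a) = -6 + a² + 5*a (J(a) = -6 - a + 6*a + a*a = -6 - a + 6*a + a² = -6 + a² + 5*a)
O = 48
J((5 + 6) - 5)*(-20 + O) = (-6 + ((5 + 6) - 5)² + 5*((5 + 6) - 5))*(-20 + 48) = (-6 + (11 - 5)² + 5*(11 - 5))*28 = (-6 + 6² + 5*6)*28 = (-6 + 36 + 30)*28 = 60*28 = 1680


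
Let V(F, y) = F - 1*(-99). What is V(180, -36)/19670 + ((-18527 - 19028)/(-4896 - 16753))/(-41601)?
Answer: 5112944629/361534619670 ≈ 0.014142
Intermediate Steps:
V(F, y) = 99 + F (V(F, y) = F + 99 = 99 + F)
V(180, -36)/19670 + ((-18527 - 19028)/(-4896 - 16753))/(-41601) = (99 + 180)/19670 + ((-18527 - 19028)/(-4896 - 16753))/(-41601) = 279*(1/19670) - 37555/(-21649)*(-1/41601) = 279/19670 - 37555*(-1/21649)*(-1/41601) = 279/19670 + (37555/21649)*(-1/41601) = 279/19670 - 5365/128660007 = 5112944629/361534619670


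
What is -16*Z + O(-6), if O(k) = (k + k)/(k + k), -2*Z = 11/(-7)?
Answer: -81/7 ≈ -11.571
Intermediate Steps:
Z = 11/14 (Z = -11/(2*(-7)) = -11*(-1)/(2*7) = -1/2*(-11/7) = 11/14 ≈ 0.78571)
O(k) = 1 (O(k) = (2*k)/((2*k)) = (2*k)*(1/(2*k)) = 1)
-16*Z + O(-6) = -16*11/14 + 1 = -88/7 + 1 = -81/7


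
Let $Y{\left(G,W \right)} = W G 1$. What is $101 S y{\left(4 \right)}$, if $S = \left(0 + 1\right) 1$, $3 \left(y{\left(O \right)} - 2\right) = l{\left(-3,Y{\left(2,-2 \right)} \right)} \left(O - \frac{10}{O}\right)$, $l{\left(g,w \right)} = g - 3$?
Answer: $-101$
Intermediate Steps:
$Y{\left(G,W \right)} = G W$ ($Y{\left(G,W \right)} = G W 1 = G W$)
$l{\left(g,w \right)} = -3 + g$
$y{\left(O \right)} = 2 - 2 O + \frac{20}{O}$ ($y{\left(O \right)} = 2 + \frac{\left(-3 - 3\right) \left(O - \frac{10}{O}\right)}{3} = 2 + \frac{\left(-6\right) \left(O - \frac{10}{O}\right)}{3} = 2 + \frac{- 6 O + \frac{60}{O}}{3} = 2 - \left(- \frac{20}{O} + 2 O\right) = 2 - 2 O + \frac{20}{O}$)
$S = 1$ ($S = 1 \cdot 1 = 1$)
$101 S y{\left(4 \right)} = 101 \cdot 1 \left(2 - 8 + \frac{20}{4}\right) = 101 \left(2 - 8 + 20 \cdot \frac{1}{4}\right) = 101 \left(2 - 8 + 5\right) = 101 \left(-1\right) = -101$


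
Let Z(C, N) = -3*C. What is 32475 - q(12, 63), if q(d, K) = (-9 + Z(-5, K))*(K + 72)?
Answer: 31665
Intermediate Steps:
q(d, K) = 432 + 6*K (q(d, K) = (-9 - 3*(-5))*(K + 72) = (-9 + 15)*(72 + K) = 6*(72 + K) = 432 + 6*K)
32475 - q(12, 63) = 32475 - (432 + 6*63) = 32475 - (432 + 378) = 32475 - 1*810 = 32475 - 810 = 31665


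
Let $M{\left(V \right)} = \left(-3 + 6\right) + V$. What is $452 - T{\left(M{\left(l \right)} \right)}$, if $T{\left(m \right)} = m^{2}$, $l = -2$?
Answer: $451$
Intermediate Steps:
$M{\left(V \right)} = 3 + V$
$452 - T{\left(M{\left(l \right)} \right)} = 452 - \left(3 - 2\right)^{2} = 452 - 1^{2} = 452 - 1 = 451$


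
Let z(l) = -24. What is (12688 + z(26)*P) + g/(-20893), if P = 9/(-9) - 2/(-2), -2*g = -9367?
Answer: 31186553/2458 ≈ 12688.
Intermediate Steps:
g = 9367/2 (g = -½*(-9367) = 9367/2 ≈ 4683.5)
P = 0 (P = 9*(-⅑) - 2*(-½) = -1 + 1 = 0)
(12688 + z(26)*P) + g/(-20893) = (12688 - 24*0) + (9367/2)/(-20893) = (12688 + 0) + (9367/2)*(-1/20893) = 12688 - 551/2458 = 31186553/2458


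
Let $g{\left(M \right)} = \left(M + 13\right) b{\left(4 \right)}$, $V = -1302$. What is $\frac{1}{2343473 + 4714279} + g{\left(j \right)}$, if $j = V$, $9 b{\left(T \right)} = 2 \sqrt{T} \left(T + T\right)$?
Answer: $- \frac{97039384829}{21173256} \approx -4583.1$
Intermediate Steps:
$b{\left(T \right)} = \frac{4 T^{\frac{3}{2}}}{9}$ ($b{\left(T \right)} = \frac{2 \sqrt{T} \left(T + T\right)}{9} = \frac{2 \sqrt{T} 2 T}{9} = \frac{4 T^{\frac{3}{2}}}{9}$)
$j = -1302$
$g{\left(M \right)} = \frac{416}{9} + \frac{32 M}{9}$ ($g{\left(M \right)} = \left(M + 13\right) \frac{4 \cdot 4^{\frac{3}{2}}}{9} = \left(13 + M\right) \frac{4}{9} \cdot 8 = \left(13 + M\right) \frac{32}{9} = \frac{416}{9} + \frac{32 M}{9}$)
$\frac{1}{2343473 + 4714279} + g{\left(j \right)} = \frac{1}{2343473 + 4714279} + \left(\frac{416}{9} + \frac{32}{9} \left(-1302\right)\right) = \frac{1}{7057752} + \left(\frac{416}{9} - \frac{13888}{3}\right) = \frac{1}{7057752} - \frac{41248}{9} = - \frac{97039384829}{21173256}$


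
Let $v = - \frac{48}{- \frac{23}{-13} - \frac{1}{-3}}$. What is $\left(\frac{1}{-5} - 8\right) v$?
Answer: $\frac{936}{5} \approx 187.2$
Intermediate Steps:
$v = - \frac{936}{41}$ ($v = - \frac{48}{\left(-23\right) \left(- \frac{1}{13}\right) - - \frac{1}{3}} = - \frac{48}{\frac{23}{13} + \frac{1}{3}} = - \frac{48}{\frac{82}{39}} = \left(-48\right) \frac{39}{82} = - \frac{936}{41} \approx -22.829$)
$\left(\frac{1}{-5} - 8\right) v = \left(\frac{1}{-5} - 8\right) \left(- \frac{936}{41}\right) = \left(- \frac{1}{5} - 8\right) \left(- \frac{936}{41}\right) = \left(- \frac{41}{5}\right) \left(- \frac{936}{41}\right) = \frac{936}{5}$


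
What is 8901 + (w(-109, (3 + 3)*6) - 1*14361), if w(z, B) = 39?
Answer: -5421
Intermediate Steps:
8901 + (w(-109, (3 + 3)*6) - 1*14361) = 8901 + (39 - 1*14361) = 8901 + (39 - 14361) = 8901 - 14322 = -5421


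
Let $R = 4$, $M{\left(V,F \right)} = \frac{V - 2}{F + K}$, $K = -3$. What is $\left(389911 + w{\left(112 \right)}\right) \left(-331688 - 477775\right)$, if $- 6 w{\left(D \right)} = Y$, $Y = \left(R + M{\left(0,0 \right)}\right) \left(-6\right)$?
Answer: $-315622305287$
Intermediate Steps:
$M{\left(V,F \right)} = \frac{-2 + V}{-3 + F}$ ($M{\left(V,F \right)} = \frac{V - 2}{F - 3} = \frac{-2 + V}{-3 + F}$)
$Y = -28$ ($Y = \left(4 + \frac{-2 + 0}{-3 + 0}\right) \left(-6\right) = \left(4 + \frac{1}{-3} \left(-2\right)\right) \left(-6\right) = \left(4 - - \frac{2}{3}\right) \left(-6\right) = \left(4 + \frac{2}{3}\right) \left(-6\right) = \frac{14}{3} \left(-6\right) = -28$)
$w{\left(D \right)} = \frac{14}{3}$ ($w{\left(D \right)} = \left(- \frac{1}{6}\right) \left(-28\right) = \frac{14}{3}$)
$\left(389911 + w{\left(112 \right)}\right) \left(-331688 - 477775\right) = \left(389911 + \frac{14}{3}\right) \left(-331688 - 477775\right) = \frac{1169747}{3} \left(-809463\right) = -315622305287$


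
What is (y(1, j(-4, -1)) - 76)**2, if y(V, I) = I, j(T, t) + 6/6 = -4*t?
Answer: 5329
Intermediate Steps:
j(T, t) = -1 - 4*t
(y(1, j(-4, -1)) - 76)**2 = ((-1 - 4*(-1)) - 76)**2 = ((-1 + 4) - 76)**2 = (3 - 76)**2 = (-73)**2 = 5329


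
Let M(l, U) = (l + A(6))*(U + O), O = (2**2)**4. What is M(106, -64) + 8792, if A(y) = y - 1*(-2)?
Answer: 30680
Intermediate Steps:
A(y) = 2 + y (A(y) = y + 2 = 2 + y)
O = 256 (O = 4**4 = 256)
M(l, U) = (8 + l)*(256 + U) (M(l, U) = (l + (2 + 6))*(U + 256) = (l + 8)*(256 + U) = (8 + l)*(256 + U))
M(106, -64) + 8792 = (2048 + 8*(-64) + 256*106 - 64*106) + 8792 = (2048 - 512 + 27136 - 6784) + 8792 = 21888 + 8792 = 30680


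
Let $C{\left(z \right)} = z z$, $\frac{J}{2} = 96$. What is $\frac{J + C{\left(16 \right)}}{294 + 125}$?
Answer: $\frac{448}{419} \approx 1.0692$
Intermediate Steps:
$J = 192$ ($J = 2 \cdot 96 = 192$)
$C{\left(z \right)} = z^{2}$
$\frac{J + C{\left(16 \right)}}{294 + 125} = \frac{192 + 16^{2}}{294 + 125} = \frac{192 + 256}{419} = 448 \cdot \frac{1}{419} = \frac{448}{419}$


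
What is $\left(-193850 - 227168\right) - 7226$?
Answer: $-428244$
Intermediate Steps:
$\left(-193850 - 227168\right) - 7226 = -421018 - 7226 = -428244$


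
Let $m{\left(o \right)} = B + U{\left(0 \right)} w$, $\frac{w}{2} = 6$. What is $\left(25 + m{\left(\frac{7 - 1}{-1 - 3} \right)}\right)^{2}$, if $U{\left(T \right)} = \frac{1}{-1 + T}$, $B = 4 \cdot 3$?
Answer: $625$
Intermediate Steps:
$w = 12$ ($w = 2 \cdot 6 = 12$)
$B = 12$
$m{\left(o \right)} = 0$ ($m{\left(o \right)} = 12 + \frac{1}{-1 + 0} \cdot 12 = 12 + \frac{1}{-1} \cdot 12 = 12 - 12 = 0$)
$\left(25 + m{\left(\frac{7 - 1}{-1 - 3} \right)}\right)^{2} = \left(25 + 0\right)^{2} = 25^{2} = 625$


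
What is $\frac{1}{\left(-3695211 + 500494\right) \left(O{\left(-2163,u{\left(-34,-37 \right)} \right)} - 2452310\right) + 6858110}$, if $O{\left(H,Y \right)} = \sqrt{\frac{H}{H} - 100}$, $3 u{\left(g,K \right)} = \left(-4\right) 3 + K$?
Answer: $\frac{237407372860}{1859954602744091781257067} + \frac{3194717 i \sqrt{11}}{20459500630185009593827737} \approx 1.2764 \cdot 10^{-13} + 5.1789 \cdot 10^{-19} i$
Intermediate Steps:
$u{\left(g,K \right)} = -4 + \frac{K}{3}$ ($u{\left(g,K \right)} = \frac{\left(-4\right) 3 + K}{3} = \frac{-12 + K}{3} = -4 + \frac{K}{3}$)
$O{\left(H,Y \right)} = 3 i \sqrt{11}$ ($O{\left(H,Y \right)} = \sqrt{1 - 100} = \sqrt{-99} = 3 i \sqrt{11}$)
$\frac{1}{\left(-3695211 + 500494\right) \left(O{\left(-2163,u{\left(-34,-37 \right)} \right)} - 2452310\right) + 6858110} = \frac{1}{\left(-3695211 + 500494\right) \left(3 i \sqrt{11} - 2452310\right) + 6858110} = \frac{1}{- 3194717 \left(-2452310 + 3 i \sqrt{11}\right) + 6858110} = \frac{1}{\left(7834436446270 - 9584151 i \sqrt{11}\right) + 6858110} = \frac{1}{7834443304380 - 9584151 i \sqrt{11}}$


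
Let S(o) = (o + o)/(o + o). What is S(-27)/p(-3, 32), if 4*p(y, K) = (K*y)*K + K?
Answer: -1/760 ≈ -0.0013158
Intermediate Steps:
p(y, K) = K/4 + y*K**2/4 (p(y, K) = ((K*y)*K + K)/4 = (y*K**2 + K)/4 = (K + y*K**2)/4 = K/4 + y*K**2/4)
S(o) = 1 (S(o) = (2*o)/((2*o)) = (2*o)*(1/(2*o)) = 1)
S(-27)/p(-3, 32) = 1/((1/4)*32*(1 + 32*(-3))) = 1/((1/4)*32*(1 - 96)) = 1/((1/4)*32*(-95)) = 1/(-760) = 1*(-1/760) = -1/760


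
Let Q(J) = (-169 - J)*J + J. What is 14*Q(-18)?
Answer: 37800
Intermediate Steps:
Q(J) = J + J*(-169 - J) (Q(J) = J*(-169 - J) + J = J + J*(-169 - J))
14*Q(-18) = 14*(-1*(-18)*(168 - 18)) = 14*(-1*(-18)*150) = 14*2700 = 37800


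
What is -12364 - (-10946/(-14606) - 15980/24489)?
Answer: -2211234243145/178843167 ≈ -12364.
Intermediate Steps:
-12364 - (-10946/(-14606) - 15980/24489) = -12364 - (-10946*(-1/14606) - 15980*1/24489) = -12364 - (5473/7303 - 15980/24489) = -12364 - 1*17326357/178843167 = -12364 - 17326357/178843167 = -2211234243145/178843167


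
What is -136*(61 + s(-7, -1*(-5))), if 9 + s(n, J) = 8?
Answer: -8160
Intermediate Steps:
s(n, J) = -1 (s(n, J) = -9 + 8 = -1)
-136*(61 + s(-7, -1*(-5))) = -136*(61 - 1) = -136*60 = -8160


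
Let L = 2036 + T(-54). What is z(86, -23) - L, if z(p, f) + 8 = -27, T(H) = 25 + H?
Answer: -2042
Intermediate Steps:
z(p, f) = -35 (z(p, f) = -8 - 27 = -35)
L = 2007 (L = 2036 + (25 - 54) = 2036 - 29 = 2007)
z(86, -23) - L = -35 - 1*2007 = -35 - 2007 = -2042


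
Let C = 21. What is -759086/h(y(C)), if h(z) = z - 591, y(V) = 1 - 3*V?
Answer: 759086/653 ≈ 1162.5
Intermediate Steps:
h(z) = -591 + z
-759086/h(y(C)) = -759086/(-591 + (1 - 3*21)) = -759086/(-591 + (1 - 63)) = -759086/(-591 - 62) = -759086/(-653) = -759086*(-1/653) = 759086/653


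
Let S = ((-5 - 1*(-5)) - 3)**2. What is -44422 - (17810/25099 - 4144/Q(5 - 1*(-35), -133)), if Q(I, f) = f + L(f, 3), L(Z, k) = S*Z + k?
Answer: -1479663345532/33306373 ≈ -44426.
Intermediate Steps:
S = 9 (S = ((-5 + 5) - 3)**2 = (0 - 3)**2 = (-3)**2 = 9)
L(Z, k) = k + 9*Z (L(Z, k) = 9*Z + k = k + 9*Z)
Q(I, f) = 3 + 10*f (Q(I, f) = f + (3 + 9*f) = 3 + 10*f)
-44422 - (17810/25099 - 4144/Q(5 - 1*(-35), -133)) = -44422 - (17810/25099 - 4144/(3 + 10*(-133))) = -44422 - (17810*(1/25099) - 4144/(3 - 1330)) = -44422 - (17810/25099 - 4144/(-1327)) = -44422 - (17810/25099 - 4144*(-1/1327)) = -44422 - (17810/25099 + 4144/1327) = -44422 - 1*127644126/33306373 = -44422 - 127644126/33306373 = -1479663345532/33306373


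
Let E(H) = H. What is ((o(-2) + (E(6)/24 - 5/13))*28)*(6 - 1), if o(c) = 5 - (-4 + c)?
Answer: 19775/13 ≈ 1521.2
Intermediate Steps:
o(c) = 9 - c (o(c) = 5 + (4 - c) = 9 - c)
((o(-2) + (E(6)/24 - 5/13))*28)*(6 - 1) = (((9 - 1*(-2)) + (6/24 - 5/13))*28)*(6 - 1) = (((9 + 2) + (6*(1/24) - 5*1/13))*28)*5 = ((11 + (¼ - 5/13))*28)*5 = ((11 - 7/52)*28)*5 = ((565/52)*28)*5 = (3955/13)*5 = 19775/13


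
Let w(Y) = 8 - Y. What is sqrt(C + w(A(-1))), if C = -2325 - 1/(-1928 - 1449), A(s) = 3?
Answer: I*sqrt(26457575903)/3377 ≈ 48.166*I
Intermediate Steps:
C = -7851524/3377 (C = -2325 - 1/(-3377) = -2325 - 1*(-1/3377) = -2325 + 1/3377 = -7851524/3377 ≈ -2325.0)
sqrt(C + w(A(-1))) = sqrt(-7851524/3377 + (8 - 1*3)) = sqrt(-7851524/3377 + (8 - 3)) = sqrt(-7851524/3377 + 5) = sqrt(-7834639/3377) = I*sqrt(26457575903)/3377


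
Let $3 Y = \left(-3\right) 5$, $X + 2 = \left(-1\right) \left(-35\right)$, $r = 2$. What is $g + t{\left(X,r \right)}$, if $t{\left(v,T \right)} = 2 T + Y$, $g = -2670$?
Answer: $-2671$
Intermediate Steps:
$X = 33$ ($X = -2 - -35 = -2 + 35 = 33$)
$Y = -5$ ($Y = \frac{\left(-3\right) 5}{3} = \frac{1}{3} \left(-15\right) = -5$)
$t{\left(v,T \right)} = -5 + 2 T$ ($t{\left(v,T \right)} = 2 T - 5 = -5 + 2 T$)
$g + t{\left(X,r \right)} = -2670 + \left(-5 + 2 \cdot 2\right) = -2670 + \left(-5 + 4\right) = -2670 - 1 = -2671$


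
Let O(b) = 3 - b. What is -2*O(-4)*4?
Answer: -56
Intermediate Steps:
-2*O(-4)*4 = -2*(3 - 1*(-4))*4 = -2*(3 + 4)*4 = -2*7*4 = -14*4 = -56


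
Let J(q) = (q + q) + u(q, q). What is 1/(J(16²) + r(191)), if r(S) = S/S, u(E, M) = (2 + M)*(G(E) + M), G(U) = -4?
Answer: 1/65529 ≈ 1.5260e-5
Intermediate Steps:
u(E, M) = (-4 + M)*(2 + M) (u(E, M) = (2 + M)*(-4 + M) = (-4 + M)*(2 + M))
r(S) = 1
J(q) = -8 + q² (J(q) = (q + q) + (-8 + q² - 2*q) = 2*q + (-8 + q² - 2*q) = -8 + q²)
1/(J(16²) + r(191)) = 1/((-8 + (16²)²) + 1) = 1/((-8 + 256²) + 1) = 1/((-8 + 65536) + 1) = 1/(65528 + 1) = 1/65529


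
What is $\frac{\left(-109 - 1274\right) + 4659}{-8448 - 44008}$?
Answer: $- \frac{819}{13114} \approx -0.062452$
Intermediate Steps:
$\frac{\left(-109 - 1274\right) + 4659}{-8448 - 44008} = \frac{\left(-109 - 1274\right) + 4659}{-52456} = \left(-1383 + 4659\right) \left(- \frac{1}{52456}\right) = 3276 \left(- \frac{1}{52456}\right) = - \frac{819}{13114}$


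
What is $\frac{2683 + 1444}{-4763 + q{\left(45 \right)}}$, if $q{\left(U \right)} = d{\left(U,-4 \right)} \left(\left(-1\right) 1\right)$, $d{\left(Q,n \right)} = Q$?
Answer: $- \frac{4127}{4808} \approx -0.85836$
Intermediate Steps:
$q{\left(U \right)} = - U$ ($q{\left(U \right)} = U \left(\left(-1\right) 1\right) = U \left(-1\right) = - U$)
$\frac{2683 + 1444}{-4763 + q{\left(45 \right)}} = \frac{2683 + 1444}{-4763 - 45} = \frac{4127}{-4763 - 45} = \frac{4127}{-4808} = 4127 \left(- \frac{1}{4808}\right) = - \frac{4127}{4808}$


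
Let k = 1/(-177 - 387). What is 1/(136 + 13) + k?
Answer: 415/84036 ≈ 0.0049384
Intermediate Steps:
k = -1/564 (k = 1/(-564) = -1/564 ≈ -0.0017731)
1/(136 + 13) + k = 1/(136 + 13) - 1/564 = 1/149 - 1/564 = 415/84036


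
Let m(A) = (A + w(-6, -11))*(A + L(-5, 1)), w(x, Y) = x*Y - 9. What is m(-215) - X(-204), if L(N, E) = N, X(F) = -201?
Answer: 34961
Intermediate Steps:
w(x, Y) = -9 + Y*x (w(x, Y) = Y*x - 9 = -9 + Y*x)
m(A) = (-5 + A)*(57 + A) (m(A) = (A + (-9 - 11*(-6)))*(A - 5) = (A + (-9 + 66))*(-5 + A) = (A + 57)*(-5 + A) = (57 + A)*(-5 + A) = (-5 + A)*(57 + A))
m(-215) - X(-204) = (-285 + (-215)² + 52*(-215)) - 1*(-201) = (-285 + 46225 - 11180) + 201 = 34760 + 201 = 34961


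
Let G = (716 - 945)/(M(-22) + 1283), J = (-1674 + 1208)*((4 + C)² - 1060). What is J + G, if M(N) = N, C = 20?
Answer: 284410755/1261 ≈ 2.2554e+5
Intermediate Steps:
J = 225544 (J = (-1674 + 1208)*((4 + 20)² - 1060) = -466*(24² - 1060) = -466*(576 - 1060) = -466*(-484) = 225544)
G = -229/1261 (G = (716 - 945)/(-22 + 1283) = -229/1261 ≈ -0.18160)
J + G = 225544 - 229/1261 = 284410755/1261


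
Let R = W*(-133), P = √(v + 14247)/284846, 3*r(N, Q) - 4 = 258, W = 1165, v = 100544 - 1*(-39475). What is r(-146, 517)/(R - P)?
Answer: -235272448544629460/417415529081079489993 + 37314826*√154266/2921908703567556429951 ≈ -0.00056364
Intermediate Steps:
v = 140019 (v = 100544 + 39475 = 140019)
r(N, Q) = 262/3 (r(N, Q) = 4/3 + (⅓)*258 = 4/3 + 86 = 262/3)
P = √154266/284846 (P = √(140019 + 14247)/284846 = √154266*(1/284846) = √154266/284846 ≈ 0.0013789)
R = -154945 (R = 1165*(-133) = -154945)
r(-146, 517)/(R - P) = 262/(3*(-154945 - √154266/284846))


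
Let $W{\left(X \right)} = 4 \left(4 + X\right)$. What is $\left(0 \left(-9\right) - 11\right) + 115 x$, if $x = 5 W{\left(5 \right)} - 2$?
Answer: $20459$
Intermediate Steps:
$W{\left(X \right)} = 16 + 4 X$
$x = 178$ ($x = 5 \left(16 + 4 \cdot 5\right) - 2 = 5 \left(16 + 20\right) - 2 = 5 \cdot 36 - 2 = 180 - 2 = 178$)
$\left(0 \left(-9\right) - 11\right) + 115 x = \left(0 \left(-9\right) - 11\right) + 115 \cdot 178 = \left(0 - 11\right) + 20470 = -11 + 20470 = 20459$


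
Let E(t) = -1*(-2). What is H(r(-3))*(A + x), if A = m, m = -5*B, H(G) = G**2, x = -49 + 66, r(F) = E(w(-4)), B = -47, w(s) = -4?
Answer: 1008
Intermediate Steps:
E(t) = 2
r(F) = 2
x = 17
m = 235 (m = -5*(-47) = 235)
A = 235
H(r(-3))*(A + x) = 2**2*(235 + 17) = 4*252 = 1008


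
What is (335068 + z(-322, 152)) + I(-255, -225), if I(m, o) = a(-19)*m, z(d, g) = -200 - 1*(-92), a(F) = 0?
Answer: 334960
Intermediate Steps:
z(d, g) = -108 (z(d, g) = -200 + 92 = -108)
I(m, o) = 0 (I(m, o) = 0*m = 0)
(335068 + z(-322, 152)) + I(-255, -225) = (335068 - 108) + 0 = 334960 + 0 = 334960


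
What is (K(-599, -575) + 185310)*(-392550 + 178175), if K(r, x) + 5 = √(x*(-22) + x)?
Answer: -39724759375 - 1071875*√483 ≈ -3.9748e+10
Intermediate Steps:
K(r, x) = -5 + √21*√(-x) (K(r, x) = -5 + √(x*(-22) + x) = -5 + √(-22*x + x) = -5 + √(-21*x) = -5 + √21*√(-x))
(K(-599, -575) + 185310)*(-392550 + 178175) = ((-5 + √21*√(-1*(-575))) + 185310)*(-392550 + 178175) = ((-5 + √21*√575) + 185310)*(-214375) = ((-5 + √21*(5*√23)) + 185310)*(-214375) = ((-5 + 5*√483) + 185310)*(-214375) = (185305 + 5*√483)*(-214375) = -39724759375 - 1071875*√483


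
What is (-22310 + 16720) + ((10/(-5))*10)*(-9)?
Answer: -5410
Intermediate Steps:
(-22310 + 16720) + ((10/(-5))*10)*(-9) = -5590 + ((10*(-⅕))*10)*(-9) = -5590 - 2*10*(-9) = -5590 - 20*(-9) = -5590 + 180 = -5410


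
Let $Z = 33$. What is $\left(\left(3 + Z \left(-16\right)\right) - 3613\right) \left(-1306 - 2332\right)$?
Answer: $15054044$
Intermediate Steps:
$\left(\left(3 + Z \left(-16\right)\right) - 3613\right) \left(-1306 - 2332\right) = \left(\left(3 + 33 \left(-16\right)\right) - 3613\right) \left(-1306 - 2332\right) = \left(\left(3 - 528\right) - 3613\right) \left(-3638\right) = \left(-525 - 3613\right) \left(-3638\right) = \left(-4138\right) \left(-3638\right) = 15054044$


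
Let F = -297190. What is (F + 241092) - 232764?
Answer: -288862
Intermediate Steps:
(F + 241092) - 232764 = (-297190 + 241092) - 232764 = -56098 - 232764 = -288862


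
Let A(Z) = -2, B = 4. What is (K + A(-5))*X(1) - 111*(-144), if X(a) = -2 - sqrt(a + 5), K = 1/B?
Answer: 31975/2 + 7*sqrt(6)/4 ≈ 15992.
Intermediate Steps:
K = 1/4 ≈ 0.25000
X(a) = -2 - sqrt(5 + a)
(K + A(-5))*X(1) - 111*(-144) = (1/4 - 2)*(-2 - sqrt(5 + 1)) - 111*(-144) = -7*(-2 - sqrt(6))/4 + 15984 = (7/2 + 7*sqrt(6)/4) + 15984 = 31975/2 + 7*sqrt(6)/4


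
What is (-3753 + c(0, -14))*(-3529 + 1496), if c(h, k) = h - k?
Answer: 7601387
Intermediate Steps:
(-3753 + c(0, -14))*(-3529 + 1496) = (-3753 + (0 - 1*(-14)))*(-3529 + 1496) = (-3753 + (0 + 14))*(-2033) = (-3753 + 14)*(-2033) = -3739*(-2033) = 7601387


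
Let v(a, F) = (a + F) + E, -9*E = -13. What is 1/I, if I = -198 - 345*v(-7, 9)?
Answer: -3/4159 ≈ -0.00072133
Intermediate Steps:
E = 13/9 (E = -⅑*(-13) = 13/9 ≈ 1.4444)
v(a, F) = 13/9 + F + a (v(a, F) = (a + F) + 13/9 = (F + a) + 13/9 = 13/9 + F + a)
I = -4159/3 (I = -198 - 345*(13/9 + 9 - 7) = -198 - 345*31/9 = -198 - 3565/3 = -4159/3 ≈ -1386.3)
1/I = 1/(-4159/3) = -3/4159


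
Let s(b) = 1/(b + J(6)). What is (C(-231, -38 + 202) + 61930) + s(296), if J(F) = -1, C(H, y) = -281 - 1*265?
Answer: 18108281/295 ≈ 61384.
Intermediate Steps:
C(H, y) = -546 (C(H, y) = -281 - 265 = -546)
s(b) = 1/(-1 + b) (s(b) = 1/(b - 1) = 1/(-1 + b))
(C(-231, -38 + 202) + 61930) + s(296) = (-546 + 61930) + 1/(-1 + 296) = 61384 + 1/295 = 18108281/295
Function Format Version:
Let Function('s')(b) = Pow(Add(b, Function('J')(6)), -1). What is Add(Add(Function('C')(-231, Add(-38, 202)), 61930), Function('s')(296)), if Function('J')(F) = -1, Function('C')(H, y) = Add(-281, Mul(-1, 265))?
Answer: Rational(18108281, 295) ≈ 61384.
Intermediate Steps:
Function('C')(H, y) = -546 (Function('C')(H, y) = Add(-281, -265) = -546)
Function('s')(b) = Pow(Add(-1, b), -1) (Function('s')(b) = Pow(Add(b, -1), -1) = Pow(Add(-1, b), -1))
Add(Add(Function('C')(-231, Add(-38, 202)), 61930), Function('s')(296)) = Add(Add(-546, 61930), Pow(Add(-1, 296), -1)) = Add(61384, Pow(295, -1)) = Add(61384, Rational(1, 295)) = Rational(18108281, 295)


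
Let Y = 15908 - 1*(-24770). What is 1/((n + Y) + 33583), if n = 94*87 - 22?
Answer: 1/82417 ≈ 1.2133e-5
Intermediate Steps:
Y = 40678 (Y = 15908 + 24770 = 40678)
n = 8156 (n = 8178 - 22 = 8156)
1/((n + Y) + 33583) = 1/((8156 + 40678) + 33583) = 1/(48834 + 33583) = 1/82417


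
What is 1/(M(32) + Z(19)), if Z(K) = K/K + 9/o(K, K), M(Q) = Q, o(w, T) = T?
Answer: 19/636 ≈ 0.029874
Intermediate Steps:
Z(K) = 1 + 9/K (Z(K) = K/K + 9/K = 1 + 9/K)
1/(M(32) + Z(19)) = 1/(32 + (9 + 19)/19) = 1/(32 + (1/19)*28) = 1/(32 + 28/19) = 1/(636/19) = 19/636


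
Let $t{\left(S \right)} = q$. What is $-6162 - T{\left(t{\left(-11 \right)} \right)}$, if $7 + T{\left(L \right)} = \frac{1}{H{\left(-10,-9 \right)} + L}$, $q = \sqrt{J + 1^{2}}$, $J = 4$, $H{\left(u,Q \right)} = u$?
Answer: $- \frac{116943}{19} + \frac{\sqrt{5}}{95} \approx -6154.9$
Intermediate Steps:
$q = \sqrt{5}$ ($q = \sqrt{4 + 1^{2}} = \sqrt{4 + 1} = \sqrt{5} \approx 2.2361$)
$t{\left(S \right)} = \sqrt{5}$
$T{\left(L \right)} = -7 + \frac{1}{-10 + L}$
$-6162 - T{\left(t{\left(-11 \right)} \right)} = -6162 - \frac{71 - 7 \sqrt{5}}{-10 + \sqrt{5}}$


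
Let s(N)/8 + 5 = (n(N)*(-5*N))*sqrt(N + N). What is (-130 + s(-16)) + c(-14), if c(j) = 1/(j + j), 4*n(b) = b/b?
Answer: -4761/28 + 640*I*sqrt(2) ≈ -170.04 + 905.1*I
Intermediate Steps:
n(b) = 1/4 (n(b) = (b/b)/4 = (1/4)*1 = 1/4)
c(j) = 1/(2*j)
s(N) = -40 - 10*sqrt(2)*N**(3/2) (s(N) = -40 + 8*(((-5*N)/4)*sqrt(N + N)) = -40 + 8*((-5*N/4)*sqrt(2*N)) = -40 + 8*((-5*N/4)*(sqrt(2)*sqrt(N))) = -40 + 8*(-5*sqrt(2)*N**(3/2)/4) = -40 - 10*sqrt(2)*N**(3/2))
(-130 + s(-16)) + c(-14) = (-130 + (-40 - 10*sqrt(2)*(-16)**(3/2))) + (1/2)/(-14) = (-130 + (-40 - 10*sqrt(2)*(-64*I))) + (1/2)*(-1/14) = (-130 + (-40 + 640*I*sqrt(2))) - 1/28 = (-170 + 640*I*sqrt(2)) - 1/28 = -4761/28 + 640*I*sqrt(2)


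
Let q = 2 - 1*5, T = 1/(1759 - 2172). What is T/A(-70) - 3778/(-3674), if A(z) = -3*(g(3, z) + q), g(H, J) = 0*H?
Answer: 7019576/6828129 ≈ 1.0280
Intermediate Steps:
g(H, J) = 0
T = -1/413 (T = 1/(-413) = -1/413 ≈ -0.0024213)
q = -3 (q = 2 - 5 = -3)
A(z) = 9 (A(z) = -3*(0 - 3) = -3*(-3) = 9)
T/A(-70) - 3778/(-3674) = -1/413/9 - 3778/(-3674) = -1/413*⅑ - 3778*(-1/3674) = -1/3717 + 1889/1837 = 7019576/6828129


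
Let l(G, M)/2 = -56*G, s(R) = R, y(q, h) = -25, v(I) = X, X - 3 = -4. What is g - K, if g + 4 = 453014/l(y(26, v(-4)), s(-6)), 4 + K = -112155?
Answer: 157243507/1400 ≈ 1.1232e+5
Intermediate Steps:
X = -1 (X = 3 - 4 = -1)
v(I) = -1
K = -112159 (K = -4 - 112155 = -112159)
l(G, M) = -112*G (l(G, M) = 2*(-56*G) = -112*G)
g = 220907/1400 (g = -4 + 453014/((-112*(-25))) = -4 + 453014/2800 = -4 + 453014*(1/2800) = -4 + 226507/1400 = 220907/1400 ≈ 157.79)
g - K = 220907/1400 - 1*(-112159) = 220907/1400 + 112159 = 157243507/1400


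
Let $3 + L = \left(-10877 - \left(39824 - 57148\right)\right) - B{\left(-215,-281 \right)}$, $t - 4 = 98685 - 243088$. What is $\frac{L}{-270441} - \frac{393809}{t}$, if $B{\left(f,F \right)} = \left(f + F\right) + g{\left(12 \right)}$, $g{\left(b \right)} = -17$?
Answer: $\frac{11721946214}{4339045551} \approx 2.7015$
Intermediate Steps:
$t = -144399$ ($t = 4 + \left(98685 - 243088\right) = 4 - 144403 = -144399$)
$B{\left(f,F \right)} = -17 + F + f$ ($B{\left(f,F \right)} = \left(f + F\right) - 17 = \left(F + f\right) - 17 = -17 + F + f$)
$L = 6957$ ($L = -3 - -6960 = -3 + \left(\left(-10877 - -17324\right) + 513\right) = -3 + \left(\left(-10877 + 17324\right) + 513\right) = -3 + \left(6447 + 513\right) = -3 + 6960 = 6957$)
$\frac{L}{-270441} - \frac{393809}{t} = \frac{6957}{-270441} - \frac{393809}{-144399} = 6957 \left(- \frac{1}{270441}\right) - - \frac{393809}{144399} = - \frac{773}{30049} + \frac{393809}{144399} = \frac{11721946214}{4339045551}$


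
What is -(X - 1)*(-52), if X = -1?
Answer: -104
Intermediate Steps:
-(X - 1)*(-52) = -(-1 - 1)*(-52) = -1*(-2)*(-52) = 2*(-52) = -104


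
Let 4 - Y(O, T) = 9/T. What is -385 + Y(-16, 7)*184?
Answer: 801/7 ≈ 114.43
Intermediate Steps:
Y(O, T) = 4 - 9/T
-385 + Y(-16, 7)*184 = -385 + (4 - 9/7)*184 = -385 + (19/7)*184 = -385 + 3496/7 = 801/7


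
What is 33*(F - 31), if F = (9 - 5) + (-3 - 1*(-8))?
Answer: -726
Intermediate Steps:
F = 9 (F = 4 + (-3 + 8) = 4 + 5 = 9)
33*(F - 31) = 33*(9 - 31) = 33*(-22) = -726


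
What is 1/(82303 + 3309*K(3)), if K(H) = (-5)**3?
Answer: -1/331322 ≈ -3.0182e-6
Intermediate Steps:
K(H) = -125
1/(82303 + 3309*K(3)) = 1/(82303 + 3309*(-125)) = 1/(82303 - 413625) = 1/(-331322) = -1/331322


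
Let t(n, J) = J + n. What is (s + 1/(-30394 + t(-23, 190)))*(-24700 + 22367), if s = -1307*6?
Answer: 553014634955/30227 ≈ 1.8295e+7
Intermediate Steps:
s = -7842
(s + 1/(-30394 + t(-23, 190)))*(-24700 + 22367) = (-7842 + 1/(-30394 + (190 - 23)))*(-24700 + 22367) = (-7842 + 1/(-30394 + 167))*(-2333) = (-7842 + 1/(-30227))*(-2333) = (-7842 - 1/30227)*(-2333) = -237040135/30227*(-2333) = 553014634955/30227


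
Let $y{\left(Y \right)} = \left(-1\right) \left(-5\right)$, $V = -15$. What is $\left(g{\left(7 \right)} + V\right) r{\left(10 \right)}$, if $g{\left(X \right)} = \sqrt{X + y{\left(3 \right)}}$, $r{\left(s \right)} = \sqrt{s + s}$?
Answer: $- 30 \sqrt{5} + 4 \sqrt{15} \approx -51.59$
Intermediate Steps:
$y{\left(Y \right)} = 5$
$r{\left(s \right)} = \sqrt{2} \sqrt{s}$ ($r{\left(s \right)} = \sqrt{2 s} = \sqrt{2} \sqrt{s}$)
$g{\left(X \right)} = \sqrt{5 + X}$ ($g{\left(X \right)} = \sqrt{X + 5} = \sqrt{5 + X}$)
$\left(g{\left(7 \right)} + V\right) r{\left(10 \right)} = \left(\sqrt{5 + 7} - 15\right) \sqrt{2} \sqrt{10} = \left(\sqrt{12} - 15\right) 2 \sqrt{5} = \left(2 \sqrt{3} - 15\right) 2 \sqrt{5} = \left(-15 + 2 \sqrt{3}\right) 2 \sqrt{5} = 2 \sqrt{5} \left(-15 + 2 \sqrt{3}\right)$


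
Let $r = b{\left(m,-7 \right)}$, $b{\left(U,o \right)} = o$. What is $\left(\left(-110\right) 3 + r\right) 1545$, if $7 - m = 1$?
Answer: $-520665$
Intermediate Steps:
$m = 6$ ($m = 7 - 1 = 6$)
$r = -7$
$\left(\left(-110\right) 3 + r\right) 1545 = \left(\left(-110\right) 3 - 7\right) 1545 = \left(-330 - 7\right) 1545 = \left(-337\right) 1545 = -520665$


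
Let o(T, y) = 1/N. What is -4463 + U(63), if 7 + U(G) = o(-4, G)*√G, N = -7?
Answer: -4470 - 3*√7/7 ≈ -4471.1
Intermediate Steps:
o(T, y) = -⅐ (o(T, y) = 1/(-7) = -⅐)
U(G) = -7 - √G/7
-4463 + U(63) = -4463 + (-7 - 3*√7/7) = -4470 - 3*√7/7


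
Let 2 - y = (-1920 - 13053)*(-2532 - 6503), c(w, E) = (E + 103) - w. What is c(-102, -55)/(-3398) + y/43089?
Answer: -229845740722/73208211 ≈ -3139.6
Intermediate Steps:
c(w, E) = 103 + E - w (c(w, E) = (103 + E) - w = 103 + E - w)
y = -135281053 (y = 2 - (-1920 - 13053)*(-2532 - 6503) = 2 - (-14973)*(-9035) = 2 - 1*135281055 = 2 - 135281055 = -135281053)
c(-102, -55)/(-3398) + y/43089 = (103 - 55 - 1*(-102))/(-3398) - 135281053/43089 = (103 - 55 + 102)*(-1/3398) - 135281053*1/43089 = 150*(-1/3398) - 135281053/43089 = -75/1699 - 135281053/43089 = -229845740722/73208211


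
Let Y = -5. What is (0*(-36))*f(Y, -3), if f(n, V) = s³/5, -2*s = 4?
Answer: 0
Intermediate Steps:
s = -2 (s = -½*4 = -2)
f(n, V) = -8/5 (f(n, V) = (-2)³/5 = -8*⅕ = -8/5)
(0*(-36))*f(Y, -3) = (0*(-36))*(-8/5) = 0*(-8/5) = 0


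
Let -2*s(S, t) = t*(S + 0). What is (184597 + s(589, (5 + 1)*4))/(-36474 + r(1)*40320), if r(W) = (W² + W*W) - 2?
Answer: -177529/36474 ≈ -4.8673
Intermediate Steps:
r(W) = -2 + 2*W² (r(W) = (W² + W²) - 2 = 2*W² - 2 = -2 + 2*W²)
s(S, t) = -S*t/2 (s(S, t) = -t*(S + 0)/2 = -t*S/2 = -S*t/2)
(184597 + s(589, (5 + 1)*4))/(-36474 + r(1)*40320) = (184597 - ½*589*(5 + 1)*4)/(-36474 + (-2 + 2*1²)*40320) = (184597 - ½*589*6*4)/(-36474 + (-2 + 2*1)*40320) = (184597 - ½*589*24)/(-36474 + (-2 + 2)*40320) = (184597 - 7068)/(-36474 + 0*40320) = 177529/(-36474 + 0) = 177529/(-36474) = 177529*(-1/36474) = -177529/36474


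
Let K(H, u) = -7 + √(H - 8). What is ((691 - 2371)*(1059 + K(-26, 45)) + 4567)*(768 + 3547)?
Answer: -7606451795 - 7249200*I*√34 ≈ -7.6065e+9 - 4.227e+7*I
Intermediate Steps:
K(H, u) = -7 + √(-8 + H)
((691 - 2371)*(1059 + K(-26, 45)) + 4567)*(768 + 3547) = ((691 - 2371)*(1059 + (-7 + √(-8 - 26))) + 4567)*(768 + 3547) = (-1680*(1059 + (-7 + √(-34))) + 4567)*4315 = (-1680*(1059 + (-7 + I*√34)) + 4567)*4315 = (-1680*(1052 + I*√34) + 4567)*4315 = ((-1767360 - 1680*I*√34) + 4567)*4315 = (-1762793 - 1680*I*√34)*4315 = -7606451795 - 7249200*I*√34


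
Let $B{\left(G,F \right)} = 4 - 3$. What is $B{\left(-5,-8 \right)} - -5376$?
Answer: $5377$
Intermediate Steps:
$B{\left(G,F \right)} = 1$
$B{\left(-5,-8 \right)} - -5376 = 1 - -5376 = 1 + 5376 = 5377$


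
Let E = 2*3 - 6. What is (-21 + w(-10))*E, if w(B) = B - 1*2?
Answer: 0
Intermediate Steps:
E = 0 (E = 6 - 6 = 0)
w(B) = -2 + B (w(B) = B - 2 = -2 + B)
(-21 + w(-10))*E = (-21 + (-2 - 10))*0 = (-21 - 12)*0 = -33*0 = 0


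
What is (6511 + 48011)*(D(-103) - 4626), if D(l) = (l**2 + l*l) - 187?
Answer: 894433410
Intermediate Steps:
D(l) = -187 + 2*l**2 (D(l) = (l**2 + l**2) - 187 = 2*l**2 - 187 = -187 + 2*l**2)
(6511 + 48011)*(D(-103) - 4626) = (6511 + 48011)*((-187 + 2*(-103)**2) - 4626) = 54522*((-187 + 2*10609) - 4626) = 54522*((-187 + 21218) - 4626) = 54522*(21031 - 4626) = 54522*16405 = 894433410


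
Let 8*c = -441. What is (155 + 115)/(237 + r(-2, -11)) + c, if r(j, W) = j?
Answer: -20295/376 ≈ -53.976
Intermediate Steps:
c = -441/8 (c = (⅛)*(-441) = -441/8 ≈ -55.125)
(155 + 115)/(237 + r(-2, -11)) + c = (155 + 115)/(237 - 2) - 441/8 = 270/235 - 441/8 = 270*(1/235) - 441/8 = 54/47 - 441/8 = -20295/376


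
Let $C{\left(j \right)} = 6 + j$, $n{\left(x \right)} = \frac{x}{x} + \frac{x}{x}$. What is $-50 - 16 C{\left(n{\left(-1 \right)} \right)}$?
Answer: $-178$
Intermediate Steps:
$n{\left(x \right)} = 2$ ($n{\left(x \right)} = 1 + 1 = 2$)
$-50 - 16 C{\left(n{\left(-1 \right)} \right)} = -50 - 16 \left(6 + 2\right) = -50 - 128 = -178$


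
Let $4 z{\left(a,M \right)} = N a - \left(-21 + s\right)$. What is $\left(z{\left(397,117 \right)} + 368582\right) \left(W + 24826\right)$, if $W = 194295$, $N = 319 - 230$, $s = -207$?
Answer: $\frac{330848387569}{4} \approx 8.2712 \cdot 10^{10}$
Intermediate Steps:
$N = 89$ ($N = 319 - 230 = 89$)
$z{\left(a,M \right)} = 57 + \frac{89 a}{4}$ ($z{\left(a,M \right)} = \frac{89 a + \left(21 - -207\right)}{4} = \frac{89 a + \left(21 + 207\right)}{4} = \frac{89 a + 228}{4} = \frac{228 + 89 a}{4} = 57 + \frac{89 a}{4}$)
$\left(z{\left(397,117 \right)} + 368582\right) \left(W + 24826\right) = \left(\left(57 + \frac{89}{4} \cdot 397\right) + 368582\right) \left(194295 + 24826\right) = \left(\left(57 + \frac{35333}{4}\right) + 368582\right) 219121 = \left(\frac{35561}{4} + 368582\right) 219121 = \frac{1509889}{4} \cdot 219121 = \frac{330848387569}{4}$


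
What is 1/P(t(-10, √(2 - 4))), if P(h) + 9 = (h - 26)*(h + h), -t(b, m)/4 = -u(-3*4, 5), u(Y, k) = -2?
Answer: 1/535 ≈ 0.0018692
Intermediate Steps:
t(b, m) = -8 (t(b, m) = -(-4)*(-2) = -4*2 = -8)
P(h) = -9 + 2*h*(-26 + h) (P(h) = -9 + (h - 26)*(h + h) = -9 + (-26 + h)*(2*h) = -9 + 2*h*(-26 + h))
1/P(t(-10, √(2 - 4))) = 1/(-9 - 52*(-8) + 2*(-8)²) = 1/(-9 + 416 + 2*64) = 1/(-9 + 416 + 128) = 1/535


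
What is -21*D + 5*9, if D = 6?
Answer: -81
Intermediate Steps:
-21*D + 5*9 = -21*6 + 5*9 = -126 + 45 = -81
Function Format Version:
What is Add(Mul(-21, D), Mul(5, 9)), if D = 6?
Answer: -81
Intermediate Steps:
Add(Mul(-21, D), Mul(5, 9)) = Add(Mul(-21, 6), Mul(5, 9)) = Add(-126, 45) = -81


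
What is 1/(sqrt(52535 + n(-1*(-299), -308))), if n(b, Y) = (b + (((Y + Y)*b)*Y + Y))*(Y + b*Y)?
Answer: -I*sqrt(5241728408665)/5241728408665 ≈ -4.3678e-7*I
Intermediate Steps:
n(b, Y) = (Y + Y*b)*(Y + b + 2*b*Y**2) (n(b, Y) = (b + (((2*Y)*b)*Y + Y))*(Y + Y*b) = (b + ((2*Y*b)*Y + Y))*(Y + Y*b) = (b + (2*b*Y**2 + Y))*(Y + Y*b) = (b + (Y + 2*b*Y**2))*(Y + Y*b) = (Y + b + 2*b*Y**2)*(Y + Y*b) = (Y + Y*b)*(Y + b + 2*b*Y**2))
1/(sqrt(52535 + n(-1*(-299), -308))) = 1/(sqrt(52535 - 308*(-308 - 1*(-299) + (-1*(-299))**2 - (-308)*(-299) + 2*(-1*(-299))*(-308)**2 + 2*(-308)**2*(-1*(-299))**2))) = 1/(sqrt(52535 - 308*(-308 + 299 + 299**2 - 308*299 + 2*299*94864 + 2*94864*299**2))) = 1/(sqrt(52535 - 308*(-308 + 299 + 89401 - 92092 + 56728672 + 2*94864*89401))) = 1/(sqrt(52535 - 308*(-308 + 299 + 89401 - 92092 + 56728672 + 16961872928))) = 1/(sqrt(52535 - 308*17018598900)) = 1/(sqrt(52535 - 5241728461200)) = 1/(sqrt(-5241728408665)) = 1/(I*sqrt(5241728408665)) = -I*sqrt(5241728408665)/5241728408665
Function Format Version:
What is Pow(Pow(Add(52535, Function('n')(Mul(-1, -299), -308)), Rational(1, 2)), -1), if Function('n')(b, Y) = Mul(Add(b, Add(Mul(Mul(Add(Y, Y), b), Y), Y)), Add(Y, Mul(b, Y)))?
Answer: Mul(Rational(-1, 5241728408665), I, Pow(5241728408665, Rational(1, 2))) ≈ Mul(-4.3678e-7, I)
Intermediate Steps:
Function('n')(b, Y) = Mul(Add(Y, Mul(Y, b)), Add(Y, b, Mul(2, b, Pow(Y, 2)))) (Function('n')(b, Y) = Mul(Add(b, Add(Mul(Mul(Mul(2, Y), b), Y), Y)), Add(Y, Mul(Y, b))) = Mul(Add(b, Add(Mul(Mul(2, Y, b), Y), Y)), Add(Y, Mul(Y, b))) = Mul(Add(b, Add(Mul(2, b, Pow(Y, 2)), Y)), Add(Y, Mul(Y, b))) = Mul(Add(b, Add(Y, Mul(2, b, Pow(Y, 2)))), Add(Y, Mul(Y, b))) = Mul(Add(Y, b, Mul(2, b, Pow(Y, 2))), Add(Y, Mul(Y, b))) = Mul(Add(Y, Mul(Y, b)), Add(Y, b, Mul(2, b, Pow(Y, 2)))))
Pow(Pow(Add(52535, Function('n')(Mul(-1, -299), -308)), Rational(1, 2)), -1) = Pow(Pow(Add(52535, Mul(-308, Add(-308, Mul(-1, -299), Pow(Mul(-1, -299), 2), Mul(-308, Mul(-1, -299)), Mul(2, Mul(-1, -299), Pow(-308, 2)), Mul(2, Pow(-308, 2), Pow(Mul(-1, -299), 2))))), Rational(1, 2)), -1) = Pow(Pow(Add(52535, Mul(-308, Add(-308, 299, Pow(299, 2), Mul(-308, 299), Mul(2, 299, 94864), Mul(2, 94864, Pow(299, 2))))), Rational(1, 2)), -1) = Pow(Pow(Add(52535, Mul(-308, Add(-308, 299, 89401, -92092, 56728672, Mul(2, 94864, 89401)))), Rational(1, 2)), -1) = Pow(Pow(Add(52535, Mul(-308, Add(-308, 299, 89401, -92092, 56728672, 16961872928))), Rational(1, 2)), -1) = Pow(Pow(Add(52535, Mul(-308, 17018598900)), Rational(1, 2)), -1) = Pow(Pow(Add(52535, -5241728461200), Rational(1, 2)), -1) = Pow(Pow(-5241728408665, Rational(1, 2)), -1) = Pow(Mul(I, Pow(5241728408665, Rational(1, 2))), -1) = Mul(Rational(-1, 5241728408665), I, Pow(5241728408665, Rational(1, 2)))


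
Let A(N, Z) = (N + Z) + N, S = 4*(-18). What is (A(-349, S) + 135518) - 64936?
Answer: 69812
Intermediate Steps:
S = -72
A(N, Z) = Z + 2*N
(A(-349, S) + 135518) - 64936 = ((-72 + 2*(-349)) + 135518) - 64936 = ((-72 - 698) + 135518) - 64936 = (-770 + 135518) - 64936 = 134748 - 64936 = 69812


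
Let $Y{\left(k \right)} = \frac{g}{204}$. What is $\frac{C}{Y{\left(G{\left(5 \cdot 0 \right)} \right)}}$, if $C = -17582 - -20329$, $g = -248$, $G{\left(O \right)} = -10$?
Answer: $- \frac{140097}{62} \approx -2259.6$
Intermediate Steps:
$Y{\left(k \right)} = - \frac{62}{51}$ ($Y{\left(k \right)} = - \frac{248}{204} = \left(-248\right) \frac{1}{204} = - \frac{62}{51}$)
$C = 2747$ ($C = -17582 + 20329 = 2747$)
$\frac{C}{Y{\left(G{\left(5 \cdot 0 \right)} \right)}} = \frac{2747}{- \frac{62}{51}} = 2747 \left(- \frac{51}{62}\right) = - \frac{140097}{62}$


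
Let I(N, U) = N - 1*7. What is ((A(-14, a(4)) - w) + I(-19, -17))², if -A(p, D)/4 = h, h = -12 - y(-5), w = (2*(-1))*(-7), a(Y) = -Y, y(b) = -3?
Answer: 16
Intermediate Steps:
I(N, U) = -7 + N (I(N, U) = N - 7 = -7 + N)
w = 14 (w = -2*(-7) = 14)
h = -9 (h = -12 - 1*(-3) = -12 + 3 = -9)
A(p, D) = 36 (A(p, D) = -4*(-9) = 36)
((A(-14, a(4)) - w) + I(-19, -17))² = ((36 - 1*14) + (-7 - 19))² = ((36 - 14) - 26)² = (22 - 26)² = (-4)² = 16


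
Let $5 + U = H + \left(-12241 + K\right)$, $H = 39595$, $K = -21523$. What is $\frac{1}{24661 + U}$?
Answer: $\frac{1}{30487} \approx 3.2801 \cdot 10^{-5}$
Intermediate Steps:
$U = 5826$ ($U = -5 + \left(39595 - 33764\right) = -5 + 5831 = 5826$)
$\frac{1}{24661 + U} = \frac{1}{24661 + 5826} = \frac{1}{30487}$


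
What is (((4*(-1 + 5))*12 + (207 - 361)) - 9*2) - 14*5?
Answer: -50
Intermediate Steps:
(((4*(-1 + 5))*12 + (207 - 361)) - 9*2) - 14*5 = (((4*4)*12 - 154) - 18) - 70 = ((16*12 - 154) - 18) - 70 = ((192 - 154) - 18) - 70 = (38 - 18) - 70 = 20 - 70 = -50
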